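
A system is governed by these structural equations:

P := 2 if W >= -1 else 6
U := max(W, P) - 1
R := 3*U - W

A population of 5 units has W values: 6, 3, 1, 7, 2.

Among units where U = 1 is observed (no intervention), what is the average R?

1.5

E[R|U=1] averages over only the 2 units with U=1 (W = 1, 2): R = 2, 1, mean 1.5.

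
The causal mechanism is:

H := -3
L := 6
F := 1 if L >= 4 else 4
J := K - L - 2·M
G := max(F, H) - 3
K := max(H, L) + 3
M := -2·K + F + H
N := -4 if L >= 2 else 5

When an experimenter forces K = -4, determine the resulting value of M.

6

Intervening sets K = -4 and removes its equation (K := max(H, L) + 3).
F = 1 if L >= 4 else 4  [with L=6]  = 1
M = -2·K + F + H  [with K=-4, F=1, H=-3]  = 6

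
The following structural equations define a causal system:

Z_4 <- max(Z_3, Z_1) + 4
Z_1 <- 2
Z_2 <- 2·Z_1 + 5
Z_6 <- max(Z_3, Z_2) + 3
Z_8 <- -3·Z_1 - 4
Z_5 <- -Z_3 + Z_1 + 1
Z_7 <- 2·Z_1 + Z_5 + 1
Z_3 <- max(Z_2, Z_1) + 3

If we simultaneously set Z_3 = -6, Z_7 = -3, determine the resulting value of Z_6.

12

Under do(Z_3 = -6, Z_7 = -3), each intervened variable's structural equation is replaced by its fixed value.
Z_2 = 2·Z_1 + 5  [with Z_1=2]  = 9
Z_6 = max(Z_3, Z_2) + 3  [with Z_3=-6, Z_2=9]  = 12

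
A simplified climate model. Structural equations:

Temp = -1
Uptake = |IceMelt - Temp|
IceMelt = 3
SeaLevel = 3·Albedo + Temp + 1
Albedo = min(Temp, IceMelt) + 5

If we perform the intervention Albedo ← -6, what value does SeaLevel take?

-18

The intervention breaks the incoming arrows to Albedo: Albedo = min(Temp, IceMelt) + 5 no longer applies, and Albedo = -6.
SeaLevel = 3·Albedo + Temp + 1  [with Albedo=-6, Temp=-1]  = -18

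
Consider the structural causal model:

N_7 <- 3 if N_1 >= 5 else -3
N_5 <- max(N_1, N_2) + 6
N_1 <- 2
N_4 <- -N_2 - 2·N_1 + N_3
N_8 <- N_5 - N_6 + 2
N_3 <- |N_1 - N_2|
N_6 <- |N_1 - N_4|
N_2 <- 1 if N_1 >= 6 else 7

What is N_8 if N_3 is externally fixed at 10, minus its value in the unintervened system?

5

The intervention breaks the incoming arrows to N_3: N_3 <- |N_1 - N_2| no longer applies, and N_3 = 10.
N_2 = 1 if N_1 >= 6 else 7  [with N_1=2]  = 7
N_4 = -N_2 - 2·N_1 + N_3  [with N_2=7, N_1=2, N_3=10]  = -1
N_5 = max(N_1, N_2) + 6  [with N_1=2, N_2=7]  = 13
N_6 = |N_1 - N_4|  [with N_1=2, N_4=-1]  = 3
N_8 = N_5 - N_6 + 2  [with N_5=13, N_6=3]  = 12
Without intervention: N_2 = 1 if N_1 >= 6 else 7  [with N_1=2]  = 7; N_3 = |N_1 - N_2|  [with N_1=2, N_2=7]  = 5; N_4 = -N_2 - 2·N_1 + N_3  [with N_2=7, N_1=2, N_3=5]  = -6; N_5 = max(N_1, N_2) + 6  [with N_1=2, N_2=7]  = 13; N_6 = |N_1 - N_4|  [with N_1=2, N_4=-6]  = 8; N_8 = N_5 - N_6 + 2  [with N_5=13, N_6=8]  = 7.
Change = 12 − 7 = 5.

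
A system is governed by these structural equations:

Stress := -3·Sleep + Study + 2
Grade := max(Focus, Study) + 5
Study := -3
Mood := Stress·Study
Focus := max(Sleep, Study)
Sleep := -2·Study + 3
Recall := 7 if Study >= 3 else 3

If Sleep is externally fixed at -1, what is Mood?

do(Sleep=-1) replaces the equation Sleep := -2·Study + 3 with the constant Sleep = -1.
Stress = -3·Sleep + Study + 2  [with Sleep=-1, Study=-3]  = 2
Mood = Stress·Study  [with Stress=2, Study=-3]  = -6

-6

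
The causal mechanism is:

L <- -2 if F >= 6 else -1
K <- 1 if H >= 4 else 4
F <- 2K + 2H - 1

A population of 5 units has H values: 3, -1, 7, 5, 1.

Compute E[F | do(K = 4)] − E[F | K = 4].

Under do(K=4), K's equation is replaced by K=4 for every unit. Per-unit F: 13, 5, 21, 17, 9. Mean = 13.
Observing K=4 restricts to units where K's equation naturally yields 4: H ∈ {3, -1, 1}. In that subpopulation F = 13, 5, 9, mean 9.
Difference = 13 − 9 = 4.

4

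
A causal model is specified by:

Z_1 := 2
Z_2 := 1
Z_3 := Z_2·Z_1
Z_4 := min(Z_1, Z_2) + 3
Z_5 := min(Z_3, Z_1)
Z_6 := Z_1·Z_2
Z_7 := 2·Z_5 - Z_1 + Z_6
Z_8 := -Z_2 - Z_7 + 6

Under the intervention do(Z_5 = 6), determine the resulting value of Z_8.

-7

do(Z_5=6) replaces the equation Z_5 := min(Z_3, Z_1) with the constant Z_5 = 6.
Z_6 = Z_1·Z_2  [with Z_1=2, Z_2=1]  = 2
Z_7 = 2·Z_5 - Z_1 + Z_6  [with Z_5=6, Z_1=2, Z_6=2]  = 12
Z_8 = -Z_2 - Z_7 + 6  [with Z_2=1, Z_7=12]  = -7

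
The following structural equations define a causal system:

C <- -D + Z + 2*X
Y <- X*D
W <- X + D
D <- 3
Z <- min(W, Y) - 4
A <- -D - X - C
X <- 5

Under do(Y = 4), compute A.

The intervention breaks the incoming arrows to Y: Y <- X*D no longer applies, and Y = 4.
W = X + D  [with X=5, D=3]  = 8
Z = min(W, Y) - 4  [with W=8, Y=4]  = 0
C = -D + Z + 2*X  [with D=3, Z=0, X=5]  = 7
A = -D - X - C  [with D=3, X=5, C=7]  = -15

-15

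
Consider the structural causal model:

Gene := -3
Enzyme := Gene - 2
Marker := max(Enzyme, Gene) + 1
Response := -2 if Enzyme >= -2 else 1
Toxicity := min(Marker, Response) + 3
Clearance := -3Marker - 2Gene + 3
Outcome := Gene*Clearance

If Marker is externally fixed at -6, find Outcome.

The intervention breaks the incoming arrows to Marker: Marker := max(Enzyme, Gene) + 1 no longer applies, and Marker = -6.
Clearance = -3Marker - 2Gene + 3  [with Marker=-6, Gene=-3]  = 27
Outcome = Gene*Clearance  [with Gene=-3, Clearance=27]  = -81

-81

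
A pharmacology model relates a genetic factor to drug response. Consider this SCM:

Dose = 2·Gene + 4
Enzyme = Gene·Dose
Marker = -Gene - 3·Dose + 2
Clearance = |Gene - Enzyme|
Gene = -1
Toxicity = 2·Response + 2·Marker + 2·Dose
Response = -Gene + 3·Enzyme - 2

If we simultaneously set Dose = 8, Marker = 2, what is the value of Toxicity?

The joint intervention fixes Dose = 8, Marker = 2, removing each variable's own equation.
Enzyme = Gene·Dose  [with Gene=-1, Dose=8]  = -8
Response = -Gene + 3·Enzyme - 2  [with Gene=-1, Enzyme=-8]  = -25
Toxicity = 2·Response + 2·Marker + 2·Dose  [with Response=-25, Marker=2, Dose=8]  = -30

-30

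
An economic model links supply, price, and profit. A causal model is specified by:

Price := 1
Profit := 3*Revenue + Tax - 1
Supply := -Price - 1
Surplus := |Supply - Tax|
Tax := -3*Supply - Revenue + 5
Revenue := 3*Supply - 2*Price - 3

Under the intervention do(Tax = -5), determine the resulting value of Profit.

Intervening sets Tax = -5 and removes its equation (Tax := -3*Supply - Revenue + 5).
Supply = -Price - 1  [with Price=1]  = -2
Revenue = 3*Supply - 2*Price - 3  [with Supply=-2, Price=1]  = -11
Profit = 3*Revenue + Tax - 1  [with Revenue=-11, Tax=-5]  = -39

-39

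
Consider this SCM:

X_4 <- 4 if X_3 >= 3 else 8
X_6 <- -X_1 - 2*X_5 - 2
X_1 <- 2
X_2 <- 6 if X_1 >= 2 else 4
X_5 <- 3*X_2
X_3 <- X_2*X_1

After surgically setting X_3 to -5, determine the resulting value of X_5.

do(X_3=-5) replaces the equation X_3 <- X_2*X_1 with the constant X_3 = -5.
X_5 is not downstream of the intervention, so its value is determined by the original equations.
X_2 = 6 if X_1 >= 2 else 4  [with X_1=2]  = 6
X_5 = 3*X_2  [with X_2=6]  = 18

18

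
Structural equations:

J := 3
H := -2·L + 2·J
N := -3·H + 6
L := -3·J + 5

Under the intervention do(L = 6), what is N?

24

Under do(L=6), the mechanism L := -3·J + 5 is discarded; L is fixed at 6.
H = -2·L + 2·J  [with L=6, J=3]  = -6
N = -3·H + 6  [with H=-6]  = 24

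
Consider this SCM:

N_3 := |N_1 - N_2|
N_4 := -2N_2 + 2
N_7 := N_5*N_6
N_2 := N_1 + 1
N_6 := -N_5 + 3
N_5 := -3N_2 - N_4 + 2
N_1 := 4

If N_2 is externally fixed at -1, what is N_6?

2

Under do(N_2=-1), the mechanism N_2 := N_1 + 1 is discarded; N_2 is fixed at -1.
N_4 = -2N_2 + 2  [with N_2=-1]  = 4
N_5 = -3N_2 - N_4 + 2  [with N_2=-1, N_4=4]  = 1
N_6 = -N_5 + 3  [with N_5=1]  = 2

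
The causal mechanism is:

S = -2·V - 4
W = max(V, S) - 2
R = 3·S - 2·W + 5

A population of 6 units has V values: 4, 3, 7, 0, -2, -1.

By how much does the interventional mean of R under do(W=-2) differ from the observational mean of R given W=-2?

-17

The intervention sets W=-2 in all 6 units regardless of V. Recomputing R per unit gives -27, -21, -45, -3, 9, 3; average -14.
Observing W=-2 restricts to units where W's equation naturally yields -2: V ∈ {0, -2}. In that subpopulation R = -3, 9, mean 3.
Difference = -14 − 3 = -17.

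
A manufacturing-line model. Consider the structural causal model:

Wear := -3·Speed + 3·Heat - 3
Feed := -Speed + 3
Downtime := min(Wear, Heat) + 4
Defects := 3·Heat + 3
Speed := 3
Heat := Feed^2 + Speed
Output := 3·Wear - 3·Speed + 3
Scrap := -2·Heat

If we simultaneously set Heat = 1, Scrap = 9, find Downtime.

Setting Heat = 1, Scrap = 9 by intervention discards those variables' equations.
Wear = -3·Speed + 3·Heat - 3  [with Speed=3, Heat=1]  = -9
Downtime = min(Wear, Heat) + 4  [with Wear=-9, Heat=1]  = -5

-5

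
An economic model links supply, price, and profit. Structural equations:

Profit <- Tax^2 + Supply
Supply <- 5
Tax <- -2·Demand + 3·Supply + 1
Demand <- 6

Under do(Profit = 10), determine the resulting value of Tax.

4

Under do(Profit=10), the mechanism Profit <- Tax^2 + Supply is discarded; Profit is fixed at 10.
Since Tax is not a descendant of the intervened variable, it is unaffected.
Tax = -2·Demand + 3·Supply + 1  [with Demand=6, Supply=5]  = 4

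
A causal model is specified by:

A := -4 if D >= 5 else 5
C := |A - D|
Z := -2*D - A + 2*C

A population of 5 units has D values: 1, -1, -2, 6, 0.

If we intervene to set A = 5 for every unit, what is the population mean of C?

The intervention sets A=5 in all 5 units regardless of D. Recomputing C per unit gives 4, 6, 7, 1, 5; average 4.6.

4.6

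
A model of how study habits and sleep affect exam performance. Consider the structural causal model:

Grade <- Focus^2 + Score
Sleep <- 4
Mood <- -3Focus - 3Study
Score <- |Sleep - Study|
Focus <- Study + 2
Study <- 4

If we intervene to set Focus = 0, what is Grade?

The intervention breaks the incoming arrows to Focus: Focus <- Study + 2 no longer applies, and Focus = 0.
Score = |Sleep - Study|  [with Sleep=4, Study=4]  = 0
Grade = Focus^2 + Score  [with Focus=0, Score=0]  = 0

0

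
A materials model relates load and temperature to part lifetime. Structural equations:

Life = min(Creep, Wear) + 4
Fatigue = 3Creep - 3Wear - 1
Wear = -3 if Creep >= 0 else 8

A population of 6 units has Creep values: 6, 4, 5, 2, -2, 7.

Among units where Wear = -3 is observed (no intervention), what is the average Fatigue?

22.4

Conditioning on Wear=-3 selects the 5 unit(s) with Creep ∈ {6, 4, 5, 2, 7}. Their Fatigue values: 26, 20, 23, 14, 29. Mean = 22.4.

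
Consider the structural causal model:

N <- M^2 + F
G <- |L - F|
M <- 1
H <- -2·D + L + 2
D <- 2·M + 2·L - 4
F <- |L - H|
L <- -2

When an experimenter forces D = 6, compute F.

do(D=6) replaces the equation D <- 2·M + 2·L - 4 with the constant D = 6.
H = -2·D + L + 2  [with D=6, L=-2]  = -12
F = |L - H|  [with L=-2, H=-12]  = 10

10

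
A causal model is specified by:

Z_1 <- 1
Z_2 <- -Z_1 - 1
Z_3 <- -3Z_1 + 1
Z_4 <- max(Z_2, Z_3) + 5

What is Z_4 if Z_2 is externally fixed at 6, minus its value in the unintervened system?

Under do(Z_2=6), the mechanism Z_2 <- -Z_1 - 1 is discarded; Z_2 is fixed at 6.
Z_3 = -3Z_1 + 1  [with Z_1=1]  = -2
Z_4 = max(Z_2, Z_3) + 5  [with Z_2=6, Z_3=-2]  = 11
Without intervention: Z_2 = -Z_1 - 1  [with Z_1=1]  = -2; Z_3 = -3Z_1 + 1  [with Z_1=1]  = -2; Z_4 = max(Z_2, Z_3) + 5  [with Z_2=-2, Z_3=-2]  = 3.
Change = 11 − 3 = 8.

8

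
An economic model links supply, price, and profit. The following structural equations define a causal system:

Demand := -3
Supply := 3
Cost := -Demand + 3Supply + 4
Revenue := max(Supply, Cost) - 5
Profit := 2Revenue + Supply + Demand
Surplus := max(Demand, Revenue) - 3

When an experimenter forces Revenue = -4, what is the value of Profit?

-8

Intervening sets Revenue = -4 and removes its equation (Revenue := max(Supply, Cost) - 5).
Profit = 2Revenue + Supply + Demand  [with Revenue=-4, Supply=3, Demand=-3]  = -8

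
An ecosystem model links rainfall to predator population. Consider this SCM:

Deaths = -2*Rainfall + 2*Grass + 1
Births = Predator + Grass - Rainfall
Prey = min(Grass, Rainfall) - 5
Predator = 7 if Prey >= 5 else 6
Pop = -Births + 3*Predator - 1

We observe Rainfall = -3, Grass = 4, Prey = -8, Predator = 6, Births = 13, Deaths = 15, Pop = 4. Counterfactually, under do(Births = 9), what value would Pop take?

8

Under do(Births=9), the mechanism Births = Predator + Grass - Rainfall is discarded; Births is fixed at 9.
Prey = min(Grass, Rainfall) - 5  [with Grass=4, Rainfall=-3]  = -8
Predator = 7 if Prey >= 5 else 6  [with Prey=-8]  = 6
Pop = -Births + 3*Predator - 1  [with Births=9, Predator=6]  = 8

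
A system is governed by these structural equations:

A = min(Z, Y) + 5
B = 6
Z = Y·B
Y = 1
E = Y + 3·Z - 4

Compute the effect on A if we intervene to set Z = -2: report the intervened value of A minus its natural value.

-3

do(Z=-2) replaces the equation Z = Y·B with the constant Z = -2.
A = min(Z, Y) + 5  [with Z=-2, Y=1]  = 3
Without intervention: Z = Y·B  [with Y=1, B=6]  = 6; A = min(Z, Y) + 5  [with Z=6, Y=1]  = 6.
Change = 3 − 6 = -3.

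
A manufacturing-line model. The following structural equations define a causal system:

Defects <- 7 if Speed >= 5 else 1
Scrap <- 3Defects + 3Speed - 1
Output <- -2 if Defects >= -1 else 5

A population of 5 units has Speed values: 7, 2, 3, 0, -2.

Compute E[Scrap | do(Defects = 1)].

8

Every unit gets Defects=1 under the intervention. Scrap values become 23, 8, 11, 2, -4; E[Scrap|do(Defects=1)] = 8.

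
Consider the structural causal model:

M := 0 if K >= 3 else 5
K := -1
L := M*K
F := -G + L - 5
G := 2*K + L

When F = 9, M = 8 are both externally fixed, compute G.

Setting F = 9, M = 8 by intervention discards those variables' equations.
L = M*K  [with M=8, K=-1]  = -8
G = 2*K + L  [with K=-1, L=-8]  = -10

-10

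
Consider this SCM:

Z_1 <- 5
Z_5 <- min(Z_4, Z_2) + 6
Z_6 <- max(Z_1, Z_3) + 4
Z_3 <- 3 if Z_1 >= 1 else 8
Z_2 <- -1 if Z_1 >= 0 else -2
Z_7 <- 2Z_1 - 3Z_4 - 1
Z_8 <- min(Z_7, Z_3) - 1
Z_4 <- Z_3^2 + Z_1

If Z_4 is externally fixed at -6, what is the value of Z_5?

0

Intervening sets Z_4 = -6 and removes its equation (Z_4 <- Z_3^2 + Z_1).
Z_2 = -1 if Z_1 >= 0 else -2  [with Z_1=5]  = -1
Z_5 = min(Z_4, Z_2) + 6  [with Z_4=-6, Z_2=-1]  = 0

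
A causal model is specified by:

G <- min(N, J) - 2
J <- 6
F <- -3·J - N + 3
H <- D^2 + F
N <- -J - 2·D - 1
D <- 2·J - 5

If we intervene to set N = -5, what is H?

The intervention breaks the incoming arrows to N: N <- -J - 2·D - 1 no longer applies, and N = -5.
D = 2·J - 5  [with J=6]  = 7
F = -3·J - N + 3  [with J=6, N=-5]  = -10
H = D^2 + F  [with D=7, F=-10]  = 39

39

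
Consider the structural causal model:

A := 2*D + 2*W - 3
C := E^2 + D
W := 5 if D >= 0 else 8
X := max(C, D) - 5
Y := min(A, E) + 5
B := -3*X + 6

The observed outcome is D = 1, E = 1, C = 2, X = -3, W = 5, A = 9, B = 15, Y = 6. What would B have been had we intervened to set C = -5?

The intervention breaks the incoming arrows to C: C := E^2 + D no longer applies, and C = -5.
X = max(C, D) - 5  [with C=-5, D=1]  = -4
B = -3*X + 6  [with X=-4]  = 18

18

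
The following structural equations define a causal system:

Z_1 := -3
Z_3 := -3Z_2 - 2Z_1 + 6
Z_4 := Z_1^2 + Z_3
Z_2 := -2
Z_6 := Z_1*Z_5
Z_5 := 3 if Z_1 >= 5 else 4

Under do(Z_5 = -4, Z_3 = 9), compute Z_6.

The joint intervention fixes Z_5 = -4, Z_3 = 9, removing each variable's own equation.
Z_6 = Z_1*Z_5  [with Z_1=-3, Z_5=-4]  = 12

12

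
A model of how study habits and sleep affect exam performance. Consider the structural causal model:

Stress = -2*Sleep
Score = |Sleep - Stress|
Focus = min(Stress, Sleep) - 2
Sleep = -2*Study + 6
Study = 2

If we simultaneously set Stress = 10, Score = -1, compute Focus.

0

The joint intervention fixes Stress = 10, Score = -1, removing each variable's own equation.
Sleep = -2*Study + 6  [with Study=2]  = 2
Focus = min(Stress, Sleep) - 2  [with Stress=10, Sleep=2]  = 0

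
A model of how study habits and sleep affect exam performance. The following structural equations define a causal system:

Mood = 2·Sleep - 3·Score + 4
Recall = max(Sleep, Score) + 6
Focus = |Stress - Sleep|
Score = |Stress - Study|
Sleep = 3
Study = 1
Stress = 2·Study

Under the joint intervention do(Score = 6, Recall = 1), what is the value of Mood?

Under do(Score = 6, Recall = 1), each intervened variable's structural equation is replaced by its fixed value.
Mood = 2·Sleep - 3·Score + 4  [with Sleep=3, Score=6]  = -8

-8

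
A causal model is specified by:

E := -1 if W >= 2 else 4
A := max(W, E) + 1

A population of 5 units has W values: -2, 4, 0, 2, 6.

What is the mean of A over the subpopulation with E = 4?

Observing E=4 restricts to units where E's equation naturally yields 4: W ∈ {-2, 0}. In that subpopulation A = 5, 5, mean 5.

5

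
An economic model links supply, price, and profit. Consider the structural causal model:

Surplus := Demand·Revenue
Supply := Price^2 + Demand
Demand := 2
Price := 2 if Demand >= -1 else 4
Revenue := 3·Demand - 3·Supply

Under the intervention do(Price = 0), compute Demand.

Under do(Price=0), the mechanism Price := 2 if Demand >= -1 else 4 is discarded; Price is fixed at 0.
Demand is not downstream of the intervention, so its value is determined by the original equations.

2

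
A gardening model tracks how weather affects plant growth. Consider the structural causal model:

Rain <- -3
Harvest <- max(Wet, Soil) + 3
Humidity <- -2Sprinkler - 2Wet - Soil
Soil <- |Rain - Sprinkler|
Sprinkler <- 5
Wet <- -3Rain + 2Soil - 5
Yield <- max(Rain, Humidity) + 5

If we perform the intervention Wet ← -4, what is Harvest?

The intervention breaks the incoming arrows to Wet: Wet <- -3Rain + 2Soil - 5 no longer applies, and Wet = -4.
Soil = |Rain - Sprinkler|  [with Rain=-3, Sprinkler=5]  = 8
Harvest = max(Wet, Soil) + 3  [with Wet=-4, Soil=8]  = 11

11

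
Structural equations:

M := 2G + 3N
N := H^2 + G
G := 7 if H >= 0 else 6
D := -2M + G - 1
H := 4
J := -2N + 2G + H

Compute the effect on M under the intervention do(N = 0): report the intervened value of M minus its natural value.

-69

do(N=0) replaces the equation N := H^2 + G with the constant N = 0.
G = 7 if H >= 0 else 6  [with H=4]  = 7
M = 2G + 3N  [with G=7, N=0]  = 14
Without intervention: G = 7 if H >= 0 else 6  [with H=4]  = 7; N = H^2 + G  [with H=4, G=7]  = 23; M = 2G + 3N  [with G=7, N=23]  = 83.
Change = 14 − 83 = -69.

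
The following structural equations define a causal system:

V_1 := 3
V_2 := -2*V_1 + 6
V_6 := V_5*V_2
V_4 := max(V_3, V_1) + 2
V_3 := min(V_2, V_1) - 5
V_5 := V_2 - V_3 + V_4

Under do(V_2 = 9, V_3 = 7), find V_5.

Under do(V_2 = 9, V_3 = 7), each intervened variable's structural equation is replaced by its fixed value.
V_4 = max(V_3, V_1) + 2  [with V_3=7, V_1=3]  = 9
V_5 = V_2 - V_3 + V_4  [with V_2=9, V_3=7, V_4=9]  = 11

11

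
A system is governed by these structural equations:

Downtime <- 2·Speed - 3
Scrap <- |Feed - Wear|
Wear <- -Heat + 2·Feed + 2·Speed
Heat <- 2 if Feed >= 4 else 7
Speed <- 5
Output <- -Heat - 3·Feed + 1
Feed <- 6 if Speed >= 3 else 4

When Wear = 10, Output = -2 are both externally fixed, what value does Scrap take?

Setting Wear = 10, Output = -2 by intervention discards those variables' equations.
Feed = 6 if Speed >= 3 else 4  [with Speed=5]  = 6
Scrap = |Feed - Wear|  [with Feed=6, Wear=10]  = 4

4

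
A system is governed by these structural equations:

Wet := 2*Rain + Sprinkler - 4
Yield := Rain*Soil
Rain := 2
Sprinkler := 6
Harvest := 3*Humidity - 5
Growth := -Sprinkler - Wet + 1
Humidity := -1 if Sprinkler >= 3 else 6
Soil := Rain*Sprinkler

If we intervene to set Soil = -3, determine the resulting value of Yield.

-6

The intervention breaks the incoming arrows to Soil: Soil := Rain*Sprinkler no longer applies, and Soil = -3.
Yield = Rain*Soil  [with Rain=2, Soil=-3]  = -6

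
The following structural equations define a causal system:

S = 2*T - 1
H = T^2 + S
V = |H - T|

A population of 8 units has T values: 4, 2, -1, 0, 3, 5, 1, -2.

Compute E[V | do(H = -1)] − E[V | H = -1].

The intervention sets H=-1 in all 8 units regardless of T. Recomputing V per unit gives 5, 3, 0, 1, 4, 6, 2, 1; average 2.75.
E[V|H=-1] averages over only the 2 units with H=-1 (T = 0, -2): V = 1, 1, mean 1.
Difference = 2.75 − 1 = 1.75.

1.75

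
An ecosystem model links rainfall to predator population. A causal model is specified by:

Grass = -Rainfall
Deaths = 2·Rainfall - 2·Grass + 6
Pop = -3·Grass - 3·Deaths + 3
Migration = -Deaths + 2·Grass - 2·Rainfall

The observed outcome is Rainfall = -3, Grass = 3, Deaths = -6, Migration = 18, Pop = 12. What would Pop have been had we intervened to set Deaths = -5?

9

do(Deaths=-5) replaces the equation Deaths = 2·Rainfall - 2·Grass + 6 with the constant Deaths = -5.
Grass = -Rainfall  [with Rainfall=-3]  = 3
Pop = -3·Grass - 3·Deaths + 3  [with Grass=3, Deaths=-5]  = 9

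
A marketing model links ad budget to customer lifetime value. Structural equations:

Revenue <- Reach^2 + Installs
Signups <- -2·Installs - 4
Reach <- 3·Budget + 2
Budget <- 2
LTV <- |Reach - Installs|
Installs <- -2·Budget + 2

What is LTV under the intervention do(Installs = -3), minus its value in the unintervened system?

1

The intervention breaks the incoming arrows to Installs: Installs <- -2·Budget + 2 no longer applies, and Installs = -3.
Reach = 3·Budget + 2  [with Budget=2]  = 8
LTV = |Reach - Installs|  [with Reach=8, Installs=-3]  = 11
Without intervention: Reach = 3·Budget + 2  [with Budget=2]  = 8; Installs = -2·Budget + 2  [with Budget=2]  = -2; LTV = |Reach - Installs|  [with Reach=8, Installs=-2]  = 10.
Change = 11 − 10 = 1.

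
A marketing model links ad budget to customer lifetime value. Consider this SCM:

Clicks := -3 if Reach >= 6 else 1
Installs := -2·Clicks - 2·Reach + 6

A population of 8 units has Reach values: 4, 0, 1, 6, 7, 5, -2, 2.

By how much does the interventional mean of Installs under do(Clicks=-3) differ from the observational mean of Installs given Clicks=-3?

7.25

do(Clicks=-3) breaks Clicks's dependence on Reach. With Clicks=-3 fixed, Installs across the units is 4, 12, 10, 0, -2, 2, 16, 8, mean 6.25.
Observing Clicks=-3 restricts to units where Clicks's equation naturally yields -3: Reach ∈ {6, 7}. In that subpopulation Installs = 0, -2, mean -1.
Difference = 6.25 − (-1) = 7.25.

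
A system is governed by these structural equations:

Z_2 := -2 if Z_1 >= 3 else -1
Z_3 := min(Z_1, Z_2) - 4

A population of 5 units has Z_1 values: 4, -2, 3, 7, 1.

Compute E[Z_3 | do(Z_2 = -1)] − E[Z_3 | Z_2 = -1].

The intervention sets Z_2=-1 in all 5 units regardless of Z_1. Recomputing Z_3 per unit gives -5, -6, -5, -5, -5; average -5.2.
E[Z_3|Z_2=-1] averages over only the 2 units with Z_2=-1 (Z_1 = -2, 1): Z_3 = -6, -5, mean -5.5.
Difference = -5.2 − (-5.5) = 0.3.

0.3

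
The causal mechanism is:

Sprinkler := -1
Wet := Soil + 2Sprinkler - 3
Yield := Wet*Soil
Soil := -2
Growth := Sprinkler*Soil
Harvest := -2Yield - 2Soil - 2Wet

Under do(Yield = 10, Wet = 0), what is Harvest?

-16

The joint intervention fixes Yield = 10, Wet = 0, removing each variable's own equation.
Harvest = -2Yield - 2Soil - 2Wet  [with Yield=10, Soil=-2, Wet=0]  = -16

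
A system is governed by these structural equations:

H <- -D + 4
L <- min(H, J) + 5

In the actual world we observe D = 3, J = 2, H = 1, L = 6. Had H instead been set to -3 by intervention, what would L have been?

2

The intervention breaks the incoming arrows to H: H <- -D + 4 no longer applies, and H = -3.
L = min(H, J) + 5  [with H=-3, J=2]  = 2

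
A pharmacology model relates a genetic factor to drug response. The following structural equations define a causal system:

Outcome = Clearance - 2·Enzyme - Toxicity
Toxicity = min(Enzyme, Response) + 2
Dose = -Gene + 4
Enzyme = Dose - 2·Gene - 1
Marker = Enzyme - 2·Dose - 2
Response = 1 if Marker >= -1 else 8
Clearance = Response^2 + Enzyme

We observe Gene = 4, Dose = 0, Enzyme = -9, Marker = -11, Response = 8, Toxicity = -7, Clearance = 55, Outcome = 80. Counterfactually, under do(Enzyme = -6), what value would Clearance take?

The intervention breaks the incoming arrows to Enzyme: Enzyme = Dose - 2·Gene - 1 no longer applies, and Enzyme = -6.
Dose = -Gene + 4  [with Gene=4]  = 0
Marker = Enzyme - 2·Dose - 2  [with Enzyme=-6, Dose=0]  = -8
Response = 1 if Marker >= -1 else 8  [with Marker=-8]  = 8
Clearance = Response^2 + Enzyme  [with Response=8, Enzyme=-6]  = 58

58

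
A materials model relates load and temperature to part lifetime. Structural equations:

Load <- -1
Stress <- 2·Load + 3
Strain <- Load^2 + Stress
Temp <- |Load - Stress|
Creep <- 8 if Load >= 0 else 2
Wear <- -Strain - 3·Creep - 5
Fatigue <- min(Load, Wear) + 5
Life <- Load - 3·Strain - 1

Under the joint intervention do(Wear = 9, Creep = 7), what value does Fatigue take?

Setting Wear = 9, Creep = 7 by intervention discards those variables' equations.
Fatigue = min(Load, Wear) + 5  [with Load=-1, Wear=9]  = 4

4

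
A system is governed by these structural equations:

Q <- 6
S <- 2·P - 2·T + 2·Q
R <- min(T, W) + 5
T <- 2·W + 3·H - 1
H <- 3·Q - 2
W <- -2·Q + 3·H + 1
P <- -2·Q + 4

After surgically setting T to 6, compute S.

-16

The intervention breaks the incoming arrows to T: T <- 2·W + 3·H - 1 no longer applies, and T = 6.
P = -2·Q + 4  [with Q=6]  = -8
S = 2·P - 2·T + 2·Q  [with P=-8, T=6, Q=6]  = -16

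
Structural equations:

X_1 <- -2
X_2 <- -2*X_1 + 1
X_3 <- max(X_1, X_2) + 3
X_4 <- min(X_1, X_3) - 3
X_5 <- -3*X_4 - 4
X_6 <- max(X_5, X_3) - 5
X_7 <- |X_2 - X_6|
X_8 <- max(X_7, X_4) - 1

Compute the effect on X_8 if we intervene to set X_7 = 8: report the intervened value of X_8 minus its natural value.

do(X_7=8) replaces the equation X_7 <- |X_2 - X_6| with the constant X_7 = 8.
X_2 = -2*X_1 + 1  [with X_1=-2]  = 5
X_3 = max(X_1, X_2) + 3  [with X_1=-2, X_2=5]  = 8
X_4 = min(X_1, X_3) - 3  [with X_1=-2, X_3=8]  = -5
X_8 = max(X_7, X_4) - 1  [with X_7=8, X_4=-5]  = 7
Without intervention: X_2 = -2*X_1 + 1  [with X_1=-2]  = 5; X_3 = max(X_1, X_2) + 3  [with X_1=-2, X_2=5]  = 8; X_4 = min(X_1, X_3) - 3  [with X_1=-2, X_3=8]  = -5; X_5 = -3*X_4 - 4  [with X_4=-5]  = 11; X_6 = max(X_5, X_3) - 5  [with X_5=11, X_3=8]  = 6; X_7 = |X_2 - X_6|  [with X_2=5, X_6=6]  = 1; X_8 = max(X_7, X_4) - 1  [with X_7=1, X_4=-5]  = 0.
Change = 7 − 0 = 7.

7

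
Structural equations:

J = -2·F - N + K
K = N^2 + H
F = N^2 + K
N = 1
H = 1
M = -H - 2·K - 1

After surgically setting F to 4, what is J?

Intervening sets F = 4 and removes its equation (F = N^2 + K).
K = N^2 + H  [with N=1, H=1]  = 2
J = -2·F - N + K  [with F=4, N=1, K=2]  = -7

-7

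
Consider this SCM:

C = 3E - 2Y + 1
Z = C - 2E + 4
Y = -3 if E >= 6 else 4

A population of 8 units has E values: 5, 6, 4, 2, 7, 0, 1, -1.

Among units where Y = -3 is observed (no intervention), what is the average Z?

17.5

Observing Y=-3 restricts to units where Y's equation naturally yields -3: E ∈ {6, 7}. In that subpopulation Z = 17, 18, mean 17.5.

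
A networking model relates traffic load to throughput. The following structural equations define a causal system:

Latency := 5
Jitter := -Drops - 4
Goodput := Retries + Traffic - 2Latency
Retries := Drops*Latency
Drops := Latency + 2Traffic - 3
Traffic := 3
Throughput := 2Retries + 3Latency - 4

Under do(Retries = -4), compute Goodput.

-11

The intervention breaks the incoming arrows to Retries: Retries := Drops*Latency no longer applies, and Retries = -4.
Goodput = Retries + Traffic - 2Latency  [with Retries=-4, Traffic=3, Latency=5]  = -11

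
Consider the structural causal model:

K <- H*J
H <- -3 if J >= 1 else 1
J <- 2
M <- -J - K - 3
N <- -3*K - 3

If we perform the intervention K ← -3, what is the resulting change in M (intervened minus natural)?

-3

The intervention breaks the incoming arrows to K: K <- H*J no longer applies, and K = -3.
M = -J - K - 3  [with J=2, K=-3]  = -2
Without intervention: H = -3 if J >= 1 else 1  [with J=2]  = -3; K = H*J  [with H=-3, J=2]  = -6; M = -J - K - 3  [with J=2, K=-6]  = 1.
Change = -2 − 1 = -3.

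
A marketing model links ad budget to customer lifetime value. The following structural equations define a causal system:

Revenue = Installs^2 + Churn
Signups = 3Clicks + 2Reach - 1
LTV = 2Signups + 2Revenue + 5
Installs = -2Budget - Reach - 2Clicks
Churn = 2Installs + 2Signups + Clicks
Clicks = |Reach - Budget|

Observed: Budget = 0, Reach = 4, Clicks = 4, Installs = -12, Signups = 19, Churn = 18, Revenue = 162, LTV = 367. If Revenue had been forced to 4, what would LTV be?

51

do(Revenue=4) replaces the equation Revenue = Installs^2 + Churn with the constant Revenue = 4.
Clicks = |Reach - Budget|  [with Reach=4, Budget=0]  = 4
Signups = 3Clicks + 2Reach - 1  [with Clicks=4, Reach=4]  = 19
LTV = 2Signups + 2Revenue + 5  [with Signups=19, Revenue=4]  = 51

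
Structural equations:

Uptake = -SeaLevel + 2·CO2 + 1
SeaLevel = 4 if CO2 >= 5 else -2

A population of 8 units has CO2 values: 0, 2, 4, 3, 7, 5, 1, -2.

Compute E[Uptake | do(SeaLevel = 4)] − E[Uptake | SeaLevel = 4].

-7

The intervention sets SeaLevel=4 in all 8 units regardless of CO2. Recomputing Uptake per unit gives -3, 1, 5, 3, 11, 7, -1, -7; average 2.
E[Uptake|SeaLevel=4] averages over only the 2 units with SeaLevel=4 (CO2 = 7, 5): Uptake = 11, 7, mean 9.
Difference = 2 − 9 = -7.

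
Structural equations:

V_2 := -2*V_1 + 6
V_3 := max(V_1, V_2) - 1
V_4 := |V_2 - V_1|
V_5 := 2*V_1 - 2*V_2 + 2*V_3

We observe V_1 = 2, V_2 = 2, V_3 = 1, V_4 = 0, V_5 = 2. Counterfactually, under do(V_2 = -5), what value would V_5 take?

16

do(V_2=-5) replaces the equation V_2 := -2*V_1 + 6 with the constant V_2 = -5.
V_3 = max(V_1, V_2) - 1  [with V_1=2, V_2=-5]  = 1
V_5 = 2*V_1 - 2*V_2 + 2*V_3  [with V_1=2, V_2=-5, V_3=1]  = 16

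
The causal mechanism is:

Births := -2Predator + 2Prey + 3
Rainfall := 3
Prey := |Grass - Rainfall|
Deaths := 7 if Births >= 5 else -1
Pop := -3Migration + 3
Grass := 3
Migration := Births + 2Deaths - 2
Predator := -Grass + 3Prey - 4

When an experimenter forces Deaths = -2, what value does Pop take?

-30

Intervening sets Deaths = -2 and removes its equation (Deaths := 7 if Births >= 5 else -1).
Prey = |Grass - Rainfall|  [with Grass=3, Rainfall=3]  = 0
Predator = -Grass + 3Prey - 4  [with Grass=3, Prey=0]  = -7
Births = -2Predator + 2Prey + 3  [with Predator=-7, Prey=0]  = 17
Migration = Births + 2Deaths - 2  [with Births=17, Deaths=-2]  = 11
Pop = -3Migration + 3  [with Migration=11]  = -30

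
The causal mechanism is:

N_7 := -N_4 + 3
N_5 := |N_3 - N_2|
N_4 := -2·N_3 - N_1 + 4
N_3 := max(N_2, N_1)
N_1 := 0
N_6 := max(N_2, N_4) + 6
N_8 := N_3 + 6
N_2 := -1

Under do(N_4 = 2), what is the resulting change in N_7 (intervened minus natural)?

The intervention breaks the incoming arrows to N_4: N_4 := -2·N_3 - N_1 + 4 no longer applies, and N_4 = 2.
N_7 = -N_4 + 3  [with N_4=2]  = 1
Without intervention: N_3 = max(N_2, N_1)  [with N_2=-1, N_1=0]  = 0; N_4 = -2·N_3 - N_1 + 4  [with N_3=0, N_1=0]  = 4; N_7 = -N_4 + 3  [with N_4=4]  = -1.
Change = 1 − (-1) = 2.

2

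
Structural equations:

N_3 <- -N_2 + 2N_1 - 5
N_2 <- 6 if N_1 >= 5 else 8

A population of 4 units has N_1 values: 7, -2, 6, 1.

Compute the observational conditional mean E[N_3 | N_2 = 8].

Conditioning on N_2=8 selects the 2 unit(s) with N_1 ∈ {-2, 1}. Their N_3 values: -17, -11. Mean = -14.

-14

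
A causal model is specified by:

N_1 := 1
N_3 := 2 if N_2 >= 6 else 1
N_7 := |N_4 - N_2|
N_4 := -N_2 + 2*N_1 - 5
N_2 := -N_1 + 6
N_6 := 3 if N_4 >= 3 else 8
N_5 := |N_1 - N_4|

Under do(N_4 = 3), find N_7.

2

The intervention breaks the incoming arrows to N_4: N_4 := -N_2 + 2*N_1 - 5 no longer applies, and N_4 = 3.
N_2 = -N_1 + 6  [with N_1=1]  = 5
N_7 = |N_4 - N_2|  [with N_4=3, N_2=5]  = 2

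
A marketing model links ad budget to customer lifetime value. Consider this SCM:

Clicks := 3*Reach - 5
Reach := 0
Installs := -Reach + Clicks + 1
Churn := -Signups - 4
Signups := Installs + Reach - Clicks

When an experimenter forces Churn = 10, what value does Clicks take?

-5

Under do(Churn=10), the mechanism Churn := -Signups - 4 is discarded; Churn is fixed at 10.
No directed path runs from Churn to Clicks, so Clicks keeps its natural value.
Clicks = 3*Reach - 5  [with Reach=0]  = -5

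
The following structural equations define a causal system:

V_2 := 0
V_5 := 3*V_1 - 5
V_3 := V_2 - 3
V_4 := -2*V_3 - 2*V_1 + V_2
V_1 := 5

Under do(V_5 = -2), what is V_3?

-3

do(V_5=-2) replaces the equation V_5 := 3*V_1 - 5 with the constant V_5 = -2.
V_3 is not downstream of the intervention, so its value is determined by the original equations.
V_3 = V_2 - 3  [with V_2=0]  = -3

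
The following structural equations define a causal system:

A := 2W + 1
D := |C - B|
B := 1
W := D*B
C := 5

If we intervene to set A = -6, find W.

The intervention breaks the incoming arrows to A: A := 2W + 1 no longer applies, and A = -6.
Since W is not a descendant of the intervened variable, it is unaffected.
D = |C - B|  [with C=5, B=1]  = 4
W = D*B  [with D=4, B=1]  = 4

4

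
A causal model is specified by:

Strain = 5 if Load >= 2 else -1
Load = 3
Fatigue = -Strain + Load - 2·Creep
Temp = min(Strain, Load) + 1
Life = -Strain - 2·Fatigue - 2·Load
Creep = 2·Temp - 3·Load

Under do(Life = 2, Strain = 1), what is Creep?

-5

Under do(Life = 2, Strain = 1), each intervened variable's structural equation is replaced by its fixed value.
Temp = min(Strain, Load) + 1  [with Strain=1, Load=3]  = 2
Creep = 2·Temp - 3·Load  [with Temp=2, Load=3]  = -5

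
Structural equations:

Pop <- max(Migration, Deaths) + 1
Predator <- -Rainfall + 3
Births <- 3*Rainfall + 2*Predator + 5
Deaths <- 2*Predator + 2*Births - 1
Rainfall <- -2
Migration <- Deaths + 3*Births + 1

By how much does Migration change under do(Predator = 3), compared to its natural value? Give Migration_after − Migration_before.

do(Predator=3) replaces the equation Predator <- -Rainfall + 3 with the constant Predator = 3.
Births = 3*Rainfall + 2*Predator + 5  [with Rainfall=-2, Predator=3]  = 5
Deaths = 2*Predator + 2*Births - 1  [with Predator=3, Births=5]  = 15
Migration = Deaths + 3*Births + 1  [with Deaths=15, Births=5]  = 31
Without intervention: Predator = -Rainfall + 3  [with Rainfall=-2]  = 5; Births = 3*Rainfall + 2*Predator + 5  [with Rainfall=-2, Predator=5]  = 9; Deaths = 2*Predator + 2*Births - 1  [with Predator=5, Births=9]  = 27; Migration = Deaths + 3*Births + 1  [with Deaths=27, Births=9]  = 55.
Change = 31 − 55 = -24.

-24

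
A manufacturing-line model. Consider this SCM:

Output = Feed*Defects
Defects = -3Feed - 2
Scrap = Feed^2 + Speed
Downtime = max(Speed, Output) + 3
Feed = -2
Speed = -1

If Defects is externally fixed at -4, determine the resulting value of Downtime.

The intervention breaks the incoming arrows to Defects: Defects = -3Feed - 2 no longer applies, and Defects = -4.
Output = Feed*Defects  [with Feed=-2, Defects=-4]  = 8
Downtime = max(Speed, Output) + 3  [with Speed=-1, Output=8]  = 11

11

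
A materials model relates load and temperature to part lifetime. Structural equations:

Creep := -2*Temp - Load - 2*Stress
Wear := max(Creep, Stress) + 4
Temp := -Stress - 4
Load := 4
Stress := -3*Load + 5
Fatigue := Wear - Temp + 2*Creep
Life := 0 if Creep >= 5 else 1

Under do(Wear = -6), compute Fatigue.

-1

The intervention breaks the incoming arrows to Wear: Wear := max(Creep, Stress) + 4 no longer applies, and Wear = -6.
Stress = -3*Load + 5  [with Load=4]  = -7
Temp = -Stress - 4  [with Stress=-7]  = 3
Creep = -2*Temp - Load - 2*Stress  [with Temp=3, Load=4, Stress=-7]  = 4
Fatigue = Wear - Temp + 2*Creep  [with Wear=-6, Temp=3, Creep=4]  = -1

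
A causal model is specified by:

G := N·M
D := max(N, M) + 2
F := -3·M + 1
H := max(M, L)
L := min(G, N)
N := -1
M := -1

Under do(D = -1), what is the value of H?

The intervention breaks the incoming arrows to D: D := max(N, M) + 2 no longer applies, and D = -1.
H is not downstream of the intervention, so its value is determined by the original equations.
G = N·M  [with N=-1, M=-1]  = 1
L = min(G, N)  [with G=1, N=-1]  = -1
H = max(M, L)  [with M=-1, L=-1]  = -1

-1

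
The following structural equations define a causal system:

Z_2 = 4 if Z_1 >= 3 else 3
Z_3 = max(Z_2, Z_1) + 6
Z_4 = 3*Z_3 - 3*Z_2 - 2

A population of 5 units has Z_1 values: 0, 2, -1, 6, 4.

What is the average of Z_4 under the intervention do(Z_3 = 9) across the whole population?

Every unit gets Z_3=9 under the intervention. Z_4 values become 16, 16, 16, 13, 13; E[Z_4|do(Z_3=9)] = 14.8.

14.8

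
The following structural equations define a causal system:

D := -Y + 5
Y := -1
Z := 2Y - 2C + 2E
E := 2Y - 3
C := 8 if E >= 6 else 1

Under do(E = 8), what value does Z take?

-2

do(E=8) replaces the equation E := 2Y - 3 with the constant E = 8.
C = 8 if E >= 6 else 1  [with E=8]  = 8
Z = 2Y - 2C + 2E  [with Y=-1, C=8, E=8]  = -2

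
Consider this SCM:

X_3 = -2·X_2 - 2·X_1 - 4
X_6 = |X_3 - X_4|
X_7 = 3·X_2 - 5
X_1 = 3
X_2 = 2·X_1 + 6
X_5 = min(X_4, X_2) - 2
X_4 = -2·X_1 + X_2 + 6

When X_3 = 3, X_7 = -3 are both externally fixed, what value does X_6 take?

9

Under do(X_3 = 3, X_7 = -3), each intervened variable's structural equation is replaced by its fixed value.
X_2 = 2·X_1 + 6  [with X_1=3]  = 12
X_4 = -2·X_1 + X_2 + 6  [with X_1=3, X_2=12]  = 12
X_6 = |X_3 - X_4|  [with X_3=3, X_4=12]  = 9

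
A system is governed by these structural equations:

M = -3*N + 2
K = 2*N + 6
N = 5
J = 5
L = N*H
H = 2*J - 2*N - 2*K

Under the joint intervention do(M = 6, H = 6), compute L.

Setting M = 6, H = 6 by intervention discards those variables' equations.
L = N*H  [with N=5, H=6]  = 30

30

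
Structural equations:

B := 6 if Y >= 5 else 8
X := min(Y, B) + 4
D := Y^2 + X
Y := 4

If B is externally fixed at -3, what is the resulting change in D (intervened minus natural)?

-7

Under do(B=-3), the mechanism B := 6 if Y >= 5 else 8 is discarded; B is fixed at -3.
X = min(Y, B) + 4  [with Y=4, B=-3]  = 1
D = Y^2 + X  [with Y=4, X=1]  = 17
Without intervention: B = 6 if Y >= 5 else 8  [with Y=4]  = 8; X = min(Y, B) + 4  [with Y=4, B=8]  = 8; D = Y^2 + X  [with Y=4, X=8]  = 24.
Change = 17 − 24 = -7.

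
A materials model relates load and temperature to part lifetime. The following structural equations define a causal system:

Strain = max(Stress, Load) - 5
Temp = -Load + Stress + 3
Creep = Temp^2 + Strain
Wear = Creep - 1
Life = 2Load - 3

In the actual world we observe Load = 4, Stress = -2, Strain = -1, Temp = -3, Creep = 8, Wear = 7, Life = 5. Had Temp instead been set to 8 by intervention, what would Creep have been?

63

Intervening sets Temp = 8 and removes its equation (Temp = -Load + Stress + 3).
Strain = max(Stress, Load) - 5  [with Stress=-2, Load=4]  = -1
Creep = Temp^2 + Strain  [with Temp=8, Strain=-1]  = 63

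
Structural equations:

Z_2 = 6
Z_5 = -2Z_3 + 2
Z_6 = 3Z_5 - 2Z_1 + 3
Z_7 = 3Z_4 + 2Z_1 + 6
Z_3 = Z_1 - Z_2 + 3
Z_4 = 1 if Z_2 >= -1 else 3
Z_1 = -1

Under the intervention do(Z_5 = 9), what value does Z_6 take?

32

The intervention breaks the incoming arrows to Z_5: Z_5 = -2Z_3 + 2 no longer applies, and Z_5 = 9.
Z_6 = 3Z_5 - 2Z_1 + 3  [with Z_5=9, Z_1=-1]  = 32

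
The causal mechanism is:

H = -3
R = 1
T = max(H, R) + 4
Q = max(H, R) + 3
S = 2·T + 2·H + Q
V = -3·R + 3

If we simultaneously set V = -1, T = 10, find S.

18

Under do(V = -1, T = 10), each intervened variable's structural equation is replaced by its fixed value.
Q = max(H, R) + 3  [with H=-3, R=1]  = 4
S = 2·T + 2·H + Q  [with T=10, H=-3, Q=4]  = 18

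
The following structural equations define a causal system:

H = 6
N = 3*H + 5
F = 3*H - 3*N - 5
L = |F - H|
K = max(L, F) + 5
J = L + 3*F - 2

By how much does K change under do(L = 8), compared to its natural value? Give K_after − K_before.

Intervening sets L = 8 and removes its equation (L = |F - H|).
N = 3*H + 5  [with H=6]  = 23
F = 3*H - 3*N - 5  [with H=6, N=23]  = -56
K = max(L, F) + 5  [with L=8, F=-56]  = 13
Without intervention: N = 3*H + 5  [with H=6]  = 23; F = 3*H - 3*N - 5  [with H=6, N=23]  = -56; L = |F - H|  [with F=-56, H=6]  = 62; K = max(L, F) + 5  [with L=62, F=-56]  = 67.
Change = 13 − 67 = -54.

-54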